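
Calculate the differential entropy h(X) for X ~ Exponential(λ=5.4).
-0.6864 nats

We have X ~ Exponential(λ=5.4).

The differential entropy measures the uncertainty or information content of the distribution.

For an Exponential distribution with λ=5.4:
h(X) = -0.6864 nats

(In bits, this would be -0.9903 bits.)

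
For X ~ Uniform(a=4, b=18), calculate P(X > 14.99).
0.215000

We have X ~ Uniform(a=4, b=18).

P(X > 14.99) = 1 - P(X ≤ 14.99)
                = 1 - F(14.99)
                = 1 - 0.785000
                = 0.215000

So there's approximately a 21.5% chance that X exceeds 14.99.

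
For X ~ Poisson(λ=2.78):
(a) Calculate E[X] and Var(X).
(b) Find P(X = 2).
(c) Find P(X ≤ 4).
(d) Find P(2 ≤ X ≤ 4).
(a) E[X] = 2.7800, Var(X) = 2.7800
(b) P(X = 2) = 0.239729
(c) P(X ≤ 4) = 0.850777
(d) P(2 ≤ X ≤ 4) = 0.616272

We have X ~ Poisson(λ=2.78).

(a) Moments:
E[X] = 2.7800
Var(X) = 2.7800
σ = √Var(X) = 1.6673

(b) Point probability using PMF:
P(X = 2) = 0.239729

(c) Cumulative probability using CDF:
P(X ≤ 4) = F(4) = 0.850777

(d) Range probability:
P(2 ≤ X ≤ 4) = P(X ≤ 4) - P(X ≤ 1)
                   = F(4) - F(1)
                   = 0.850777 - 0.234506
                   = 0.616272

This means approximately 61.6% of outcomes fall in the interval [2, 4].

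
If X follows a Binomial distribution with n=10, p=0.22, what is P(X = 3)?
0.224446

We have X ~ Binomial(n=10, p=0.22).

For a Binomial distribution, the PMF gives us the probability of each outcome.

Using the PMF formula:
P(X = 3) = 0.224446

Rounded to 4 decimal places: 0.2244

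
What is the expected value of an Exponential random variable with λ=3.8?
0.2632

We have X ~ Exponential(λ=3.8).

For an Exponential distribution with λ=3.8:
E[X] = 0.2632

This is the expected (average) value of X.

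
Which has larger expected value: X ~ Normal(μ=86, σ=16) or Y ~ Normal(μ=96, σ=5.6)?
Y has larger mean (96.0000 > 86.0000)

Compute the expected value for each distribution:

X ~ Normal(μ=86, σ=16):
E[X] = 86.0000

Y ~ Normal(μ=96, σ=5.6):
E[Y] = 96.0000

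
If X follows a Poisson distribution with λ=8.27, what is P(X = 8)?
0.138966

We have X ~ Poisson(λ=8.27).

For a Poisson distribution, the PMF gives us the probability of each outcome.

Using the PMF formula:
P(X = 8) = 0.138966

Rounded to 4 decimal places: 0.1390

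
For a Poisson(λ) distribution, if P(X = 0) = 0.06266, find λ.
λ = 2.7700

For a Poisson(λ) distribution, the PMF at 0 is:
P(X = 0) = λ^0 e^(-λ) / 0! = e^(-λ)

Given P(X = 0) = 0.06266:
e^(-λ) = 0.06266
-λ = ln(0.06266)
λ = -ln(0.06266) = 2.7700

Verification: e^(-2.7700) = 0.06266 ✓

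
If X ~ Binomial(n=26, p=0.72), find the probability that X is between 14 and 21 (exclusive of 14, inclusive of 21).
0.854748

We have X ~ Binomial(n=26, p=0.72).

To find P(14 < X ≤ 21), we use:
P(14 < X ≤ 21) = P(X ≤ 21) - P(X ≤ 14)
                 = F(21) - F(14)
                 = 0.891601 - 0.036853
                 = 0.854748

So there's approximately a 85.5% chance that X falls in this range.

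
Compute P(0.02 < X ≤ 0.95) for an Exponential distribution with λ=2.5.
0.858215

We have X ~ Exponential(λ=2.5).

To find P(0.02 < X ≤ 0.95), we use:
P(0.02 < X ≤ 0.95) = P(X ≤ 0.95) - P(X ≤ 0.02)
                 = F(0.95) - F(0.02)
                 = 0.906986 - 0.048771
                 = 0.858215

So there's approximately a 85.8% chance that X falls in this range.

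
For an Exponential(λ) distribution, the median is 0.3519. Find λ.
λ = 1.9697

For X ~ Exponential(λ), the CDF is F(x) = 1 - e^(-λx).
The median m satisfies F(m) = 0.5:
1 - e^(-λm) = 0.5
e^(-λm) = 0.5
λm = ln(2)
m = ln(2) / λ

Given m = 0.3519:
λ = ln(2) / 0.3519 = 0.693147 / 0.3519 = 1.9697

Verification: ln(2) / 1.9697 = 0.3519 ✓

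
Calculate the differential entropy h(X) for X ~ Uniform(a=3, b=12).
2.1972 nats

We have X ~ Uniform(a=3, b=12).

The differential entropy measures the uncertainty or information content of the distribution.

For a Uniform distribution with a=3, b=12:
h(X) = 2.1972 nats

(In bits, this would be 3.1699 bits.)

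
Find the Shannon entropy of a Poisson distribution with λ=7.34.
2.4033 nats

We have X ~ Poisson(λ=7.34).

The Shannon entropy measures the uncertainty or information content of the distribution.

For a Poisson distribution with λ=7.34:
H(X) = 2.4033 nats

(In bits, this would be 3.4672 bits.)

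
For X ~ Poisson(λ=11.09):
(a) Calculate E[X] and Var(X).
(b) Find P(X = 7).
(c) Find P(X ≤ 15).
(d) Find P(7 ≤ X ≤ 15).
(a) E[X] = 11.0900, Var(X) = 11.0900
(b) P(X = 7) = 0.062483
(c) P(X ≤ 15) = 0.902516
(d) P(7 ≤ X ≤ 15) = 0.827525

We have X ~ Poisson(λ=11.09).

(a) Moments:
E[X] = 11.0900
Var(X) = 11.0900
σ = √Var(X) = 3.3302

(b) Point probability using PMF:
P(X = 7) = 0.062483

(c) Cumulative probability using CDF:
P(X ≤ 15) = F(15) = 0.902516

(d) Range probability:
P(7 ≤ X ≤ 15) = P(X ≤ 15) - P(X ≤ 6)
                   = F(15) - F(6)
                   = 0.902516 - 0.074991
                   = 0.827525

This means approximately 82.8% of outcomes fall in the interval [7, 15].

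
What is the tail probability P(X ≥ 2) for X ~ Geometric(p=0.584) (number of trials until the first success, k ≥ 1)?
0.416000

We have X ~ Geometric(p=0.584) (number of trials until the first success, k ≥ 1).

For discrete distributions, P(X ≥ 2) = 1 - P(X ≤ 1).

P(X ≤ 1) = 0.584000
P(X ≥ 2) = 1 - 0.584000 = 0.416000

So there's approximately a 41.6% chance that X is at least 2.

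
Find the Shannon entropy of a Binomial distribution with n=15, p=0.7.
1.9868 nats

We have X ~ Binomial(n=15, p=0.7).

The Shannon entropy measures the uncertainty or information content of the distribution.

For a Binomial distribution with n=15, p=0.7:
H(X) = 1.9868 nats

(In bits, this would be 2.8664 bits.)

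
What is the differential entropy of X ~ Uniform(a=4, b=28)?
3.1781 nats

We have X ~ Uniform(a=4, b=28).

The differential entropy measures the uncertainty or information content of the distribution.

For a Uniform distribution with a=4, b=28:
h(X) = 3.1781 nats

(In bits, this would be 4.5850 bits.)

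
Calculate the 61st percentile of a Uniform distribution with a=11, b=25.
19.5400

We have X ~ Uniform(a=11, b=25).

We want to find x such that P(X ≤ x) = 0.61.

This is the 61st percentile, which means 61% of values fall below this point.

Using the inverse CDF (quantile function):
x = F⁻¹(0.61) = 19.5400

Verification: P(X ≤ 19.5400) = 0.61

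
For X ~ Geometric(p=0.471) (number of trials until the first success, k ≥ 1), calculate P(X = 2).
0.249159

We have X ~ Geometric(p=0.471) (number of trials until the first success, k ≥ 1).

For a Geometric distribution, the PMF gives us the probability of each outcome.

Using the PMF formula:
P(X = 2) = 0.249159

Rounded to 4 decimal places: 0.2492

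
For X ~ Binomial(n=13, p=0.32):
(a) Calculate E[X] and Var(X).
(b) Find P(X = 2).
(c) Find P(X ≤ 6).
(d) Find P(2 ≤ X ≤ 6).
(a) E[X] = 4.1600, Var(X) = 2.8288
(b) P(X = 2) = 0.114813
(c) P(X ≤ 6) = 0.914600
(d) P(2 ≤ X ≤ 6) = 0.867290

We have X ~ Binomial(n=13, p=0.32).

(a) Moments:
E[X] = 4.1600
Var(X) = 2.8288
σ = √Var(X) = 1.6819

(b) Point probability using PMF:
P(X = 2) = 0.114813

(c) Cumulative probability using CDF:
P(X ≤ 6) = F(6) = 0.914600

(d) Range probability:
P(2 ≤ X ≤ 6) = P(X ≤ 6) - P(X ≤ 1)
                   = F(6) - F(1)
                   = 0.914600 - 0.047310
                   = 0.867290

This means approximately 86.7% of outcomes fall in the interval [2, 6].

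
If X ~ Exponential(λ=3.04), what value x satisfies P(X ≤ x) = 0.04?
0.0134

We have X ~ Exponential(λ=3.04).

We want to find x such that P(X ≤ x) = 0.04.

This is the 4th percentile, which means 4% of values fall below this point.

Using the inverse CDF (quantile function):
x = F⁻¹(0.04) = 0.0134

Verification: P(X ≤ 0.0134) = 0.04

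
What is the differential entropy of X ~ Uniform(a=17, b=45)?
3.3322 nats

We have X ~ Uniform(a=17, b=45).

The differential entropy measures the uncertainty or information content of the distribution.

For a Uniform distribution with a=17, b=45:
h(X) = 3.3322 nats

(In bits, this would be 4.8074 bits.)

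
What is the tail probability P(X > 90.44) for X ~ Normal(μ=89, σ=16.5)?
0.465227

We have X ~ Normal(μ=89, σ=16.5).

P(X > 90.44) = 1 - P(X ≤ 90.44)
                = 1 - F(90.44)
                = 1 - 0.534773
                = 0.465227

So there's approximately a 46.5% chance that X exceeds 90.44.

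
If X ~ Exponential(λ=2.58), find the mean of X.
0.3876

We have X ~ Exponential(λ=2.58).

For an Exponential distribution with λ=2.58:
E[X] = 0.3876

This is the expected (average) value of X.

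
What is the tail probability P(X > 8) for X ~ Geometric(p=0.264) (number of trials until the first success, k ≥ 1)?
0.086104

We have X ~ Geometric(p=0.264) (number of trials until the first success, k ≥ 1).

P(X > 8) = 1 - P(X ≤ 8)
                = 1 - F(8)
                = 1 - 0.913896
                = 0.086104

So there's approximately a 8.6% chance that X exceeds 8.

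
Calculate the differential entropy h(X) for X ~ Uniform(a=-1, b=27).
3.3322 nats

We have X ~ Uniform(a=-1, b=27).

The differential entropy measures the uncertainty or information content of the distribution.

For a Uniform distribution with a=-1, b=27:
h(X) = 3.3322 nats

(In bits, this would be 4.8074 bits.)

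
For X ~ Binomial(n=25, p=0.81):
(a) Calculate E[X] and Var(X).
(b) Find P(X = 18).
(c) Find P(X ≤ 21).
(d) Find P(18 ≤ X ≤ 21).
(a) E[X] = 20.2500, Var(X) = 3.8475
(b) P(X = 18) = 0.096801
(c) P(X ≤ 21) = 0.726563
(d) P(18 ≤ X ≤ 21) = 0.640664

We have X ~ Binomial(n=25, p=0.81).

(a) Moments:
E[X] = 20.2500
Var(X) = 3.8475
σ = √Var(X) = 1.9615

(b) Point probability using PMF:
P(X = 18) = 0.096801

(c) Cumulative probability using CDF:
P(X ≤ 21) = F(21) = 0.726563

(d) Range probability:
P(18 ≤ X ≤ 21) = P(X ≤ 21) - P(X ≤ 17)
                   = F(21) - F(17)
                   = 0.726563 - 0.085899
                   = 0.640664

This means approximately 64.1% of outcomes fall in the interval [18, 21].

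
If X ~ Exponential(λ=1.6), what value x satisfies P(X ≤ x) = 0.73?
0.8183

We have X ~ Exponential(λ=1.6).

We want to find x such that P(X ≤ x) = 0.73.

This is the 73rd percentile, which means 73% of values fall below this point.

Using the inverse CDF (quantile function):
x = F⁻¹(0.73) = 0.8183

Verification: P(X ≤ 0.8183) = 0.73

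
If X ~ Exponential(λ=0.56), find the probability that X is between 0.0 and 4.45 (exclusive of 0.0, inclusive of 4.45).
0.917256

We have X ~ Exponential(λ=0.56).

To find P(0.0 < X ≤ 4.45), we use:
P(0.0 < X ≤ 4.45) = P(X ≤ 4.45) - P(X ≤ 0.0)
                 = F(4.45) - F(0.0)
                 = 0.917256 - 0.000000
                 = 0.917256

So there's approximately a 91.7% chance that X falls in this range.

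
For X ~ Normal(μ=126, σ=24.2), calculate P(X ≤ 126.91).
0.514998

We have X ~ Normal(μ=126, σ=24.2).

The CDF gives us P(X ≤ k).

Using the CDF:
P(X ≤ 126.91) = 0.514998

This means there's approximately a 51.5% chance that X is at most 126.91.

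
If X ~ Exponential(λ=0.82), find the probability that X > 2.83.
0.098215

We have X ~ Exponential(λ=0.82).

P(X > 2.83) = 1 - P(X ≤ 2.83)
                = 1 - F(2.83)
                = 1 - 0.901785
                = 0.098215

So there's approximately a 9.8% chance that X exceeds 2.83.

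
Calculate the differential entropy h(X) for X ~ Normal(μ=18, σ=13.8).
4.0436 nats

We have X ~ Normal(μ=18, σ=13.8).

The differential entropy measures the uncertainty or information content of the distribution.

For a Normal distribution with μ=18, σ=13.8:
h(X) = 4.0436 nats

(In bits, this would be 5.8337 bits.)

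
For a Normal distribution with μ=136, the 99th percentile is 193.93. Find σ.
σ = 24.9017

For X ~ Normal(μ, σ), the p-th percentile satisfies x = μ + z_p × σ,
where z_p = Φ⁻¹(p) is the standard normal quantile.

Step 1: z_{0.99} = Φ⁻¹(0.99) = 2.3263

Step 2: Solve for σ:
193.93 = 136 + 2.3263 × σ
σ = (193.93 - 136) / 2.3263
σ = 57.93 / 2.3263
σ = 24.9017

Verification: μ + z × σ = 136 + 2.3263 × 24.9017 = 193.93 ✓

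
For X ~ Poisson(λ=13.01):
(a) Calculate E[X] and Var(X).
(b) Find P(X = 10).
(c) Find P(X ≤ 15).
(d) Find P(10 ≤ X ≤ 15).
(a) E[X] = 13.0100, Var(X) = 13.0100
(b) P(X = 10) = 0.085672
(c) P(X ≤ 15) = 0.762721
(d) P(10 ≤ X ≤ 15) = 0.597569

We have X ~ Poisson(λ=13.01).

(a) Moments:
E[X] = 13.0100
Var(X) = 13.0100
σ = √Var(X) = 3.6069

(b) Point probability using PMF:
P(X = 10) = 0.085672

(c) Cumulative probability using CDF:
P(X ≤ 15) = F(15) = 0.762721

(d) Range probability:
P(10 ≤ X ≤ 15) = P(X ≤ 15) - P(X ≤ 9)
                   = F(15) - F(9)
                   = 0.762721 - 0.165152
                   = 0.597569

This means approximately 59.8% of outcomes fall in the interval [10, 15].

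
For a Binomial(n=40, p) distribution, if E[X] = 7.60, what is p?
p = 0.19

For a Binomial(n, p) distribution:
E[X] = n × p

Given n = 40 and E[X] = 7.60:
7.60 = 40 × p
p = 7.60 / 40 = 0.19

Verification: Binomial(40, 0.19) has E[X] = 7.60 ✓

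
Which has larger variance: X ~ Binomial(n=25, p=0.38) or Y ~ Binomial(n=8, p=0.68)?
X has larger variance (5.8900 > 1.7408)

Compute the variance for each distribution:

X ~ Binomial(n=25, p=0.38):
Var(X) = 5.8900

Y ~ Binomial(n=8, p=0.68):
Var(Y) = 1.7408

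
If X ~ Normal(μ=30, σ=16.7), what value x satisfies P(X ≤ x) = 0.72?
39.7335

We have X ~ Normal(μ=30, σ=16.7).

We want to find x such that P(X ≤ x) = 0.72.

This is the 72nd percentile, which means 72% of values fall below this point.

Using the inverse CDF (quantile function):
x = F⁻¹(0.72) = 39.7335

Verification: P(X ≤ 39.7335) = 0.72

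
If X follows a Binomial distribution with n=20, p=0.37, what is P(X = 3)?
0.022403

We have X ~ Binomial(n=20, p=0.37).

For a Binomial distribution, the PMF gives us the probability of each outcome.

Using the PMF formula:
P(X = 3) = 0.022403

Rounded to 4 decimal places: 0.0224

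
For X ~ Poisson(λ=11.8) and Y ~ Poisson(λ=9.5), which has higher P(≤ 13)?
Y has higher probability (P(Y ≤ 13) = 0.8981 > P(X ≤ 13) = 0.7025)

Compute P(≤ 13) for each distribution:

X ~ Poisson(λ=11.8):
P(X ≤ 13) = 0.7025

Y ~ Poisson(λ=9.5):
P(Y ≤ 13) = 0.8981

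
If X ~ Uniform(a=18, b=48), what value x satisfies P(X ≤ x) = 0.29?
26.7000

We have X ~ Uniform(a=18, b=48).

We want to find x such that P(X ≤ x) = 0.29.

This is the 29th percentile, which means 29% of values fall below this point.

Using the inverse CDF (quantile function):
x = F⁻¹(0.29) = 26.7000

Verification: P(X ≤ 26.7000) = 0.29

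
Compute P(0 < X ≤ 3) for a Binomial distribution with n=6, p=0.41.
0.764509

We have X ~ Binomial(n=6, p=0.41).

To find P(0 < X ≤ 3), we use:
P(0 < X ≤ 3) = P(X ≤ 3) - P(X ≤ 0)
                 = F(3) - F(0)
                 = 0.806690 - 0.042181
                 = 0.764509

So there's approximately a 76.5% chance that X falls in this range.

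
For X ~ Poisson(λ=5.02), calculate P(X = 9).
0.036848

We have X ~ Poisson(λ=5.02).

For a Poisson distribution, the PMF gives us the probability of each outcome.

Using the PMF formula:
P(X = 9) = 0.036848

Rounded to 4 decimal places: 0.0368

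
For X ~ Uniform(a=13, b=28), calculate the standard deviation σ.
4.3301

We have X ~ Uniform(a=13, b=28).

For a Uniform distribution with a=13, b=28:
σ = √Var(X) = 4.3301

The standard deviation is the square root of the variance.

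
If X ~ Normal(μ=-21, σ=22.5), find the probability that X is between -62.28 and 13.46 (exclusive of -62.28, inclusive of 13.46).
0.903906

We have X ~ Normal(μ=-21, σ=22.5).

To find P(-62.28 < X ≤ 13.46), we use:
P(-62.28 < X ≤ 13.46) = P(X ≤ 13.46) - P(X ≤ -62.28)
                 = F(13.46) - F(-62.28)
                 = 0.937184 - 0.033278
                 = 0.903906

So there's approximately a 90.4% chance that X falls in this range.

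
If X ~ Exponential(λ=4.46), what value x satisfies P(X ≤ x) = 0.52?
0.1646

We have X ~ Exponential(λ=4.46).

We want to find x such that P(X ≤ x) = 0.52.

This is the 52nd percentile, which means 52% of values fall below this point.

Using the inverse CDF (quantile function):
x = F⁻¹(0.52) = 0.1646

Verification: P(X ≤ 0.1646) = 0.52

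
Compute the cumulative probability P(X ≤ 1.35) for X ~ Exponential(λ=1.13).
0.782488

We have X ~ Exponential(λ=1.13).

The CDF gives us P(X ≤ k).

Using the CDF:
P(X ≤ 1.35) = 0.782488

This means there's approximately a 78.2% chance that X is at most 1.35.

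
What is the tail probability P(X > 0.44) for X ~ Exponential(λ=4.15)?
0.161057

We have X ~ Exponential(λ=4.15).

P(X > 0.44) = 1 - P(X ≤ 0.44)
                = 1 - F(0.44)
                = 1 - 0.838943
                = 0.161057

So there's approximately a 16.1% chance that X exceeds 0.44.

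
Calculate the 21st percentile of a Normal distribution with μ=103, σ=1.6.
101.7097

We have X ~ Normal(μ=103, σ=1.6).

We want to find x such that P(X ≤ x) = 0.21.

This is the 21st percentile, which means 21% of values fall below this point.

Using the inverse CDF (quantile function):
x = F⁻¹(0.21) = 101.7097

Verification: P(X ≤ 101.7097) = 0.21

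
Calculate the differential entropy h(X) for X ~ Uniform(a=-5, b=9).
2.6391 nats

We have X ~ Uniform(a=-5, b=9).

The differential entropy measures the uncertainty or information content of the distribution.

For a Uniform distribution with a=-5, b=9:
h(X) = 2.6391 nats

(In bits, this would be 3.8074 bits.)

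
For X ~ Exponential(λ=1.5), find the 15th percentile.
0.1083

We have X ~ Exponential(λ=1.5).

We want to find x such that P(X ≤ x) = 0.15.

This is the 15th percentile, which means 15% of values fall below this point.

Using the inverse CDF (quantile function):
x = F⁻¹(0.15) = 0.1083

Verification: P(X ≤ 0.1083) = 0.15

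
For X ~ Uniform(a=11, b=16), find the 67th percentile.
14.3500

We have X ~ Uniform(a=11, b=16).

We want to find x such that P(X ≤ x) = 0.67.

This is the 67th percentile, which means 67% of values fall below this point.

Using the inverse CDF (quantile function):
x = F⁻¹(0.67) = 14.3500

Verification: P(X ≤ 14.3500) = 0.67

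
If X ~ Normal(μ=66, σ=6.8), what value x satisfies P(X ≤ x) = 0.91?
75.1171

We have X ~ Normal(μ=66, σ=6.8).

We want to find x such that P(X ≤ x) = 0.91.

This is the 91st percentile, which means 91% of values fall below this point.

Using the inverse CDF (quantile function):
x = F⁻¹(0.91) = 75.1171

Verification: P(X ≤ 75.1171) = 0.91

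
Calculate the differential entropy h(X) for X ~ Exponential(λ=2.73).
-0.0043 nats

We have X ~ Exponential(λ=2.73).

The differential entropy measures the uncertainty or information content of the distribution.

For an Exponential distribution with λ=2.73:
h(X) = -0.0043 nats

(In bits, this would be -0.0062 bits.)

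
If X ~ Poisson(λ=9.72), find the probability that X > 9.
0.506587

We have X ~ Poisson(λ=9.72).

P(X > 9) = 1 - P(X ≤ 9)
                = 1 - F(9)
                = 1 - 0.493413
                = 0.506587

So there's approximately a 50.7% chance that X exceeds 9.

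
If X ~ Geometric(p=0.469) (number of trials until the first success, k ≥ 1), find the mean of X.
2.1322

We have X ~ Geometric(p=0.469) (number of trials until the first success, k ≥ 1).

For a Geometric distribution with p=0.469 (number of trials until the first success, k ≥ 1):
E[X] = 2.1322

This is the expected (average) value of X.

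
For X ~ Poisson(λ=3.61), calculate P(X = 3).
0.212113

We have X ~ Poisson(λ=3.61).

For a Poisson distribution, the PMF gives us the probability of each outcome.

Using the PMF formula:
P(X = 3) = 0.212113

Rounded to 4 decimal places: 0.2121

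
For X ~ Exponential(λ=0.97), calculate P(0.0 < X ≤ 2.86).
0.937601

We have X ~ Exponential(λ=0.97).

To find P(0.0 < X ≤ 2.86), we use:
P(0.0 < X ≤ 2.86) = P(X ≤ 2.86) - P(X ≤ 0.0)
                 = F(2.86) - F(0.0)
                 = 0.937601 - 0.000000
                 = 0.937601

So there's approximately a 93.8% chance that X falls in this range.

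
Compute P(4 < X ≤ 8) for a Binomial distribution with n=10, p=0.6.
0.787404

We have X ~ Binomial(n=10, p=0.6).

To find P(4 < X ≤ 8), we use:
P(4 < X ≤ 8) = P(X ≤ 8) - P(X ≤ 4)
                 = F(8) - F(4)
                 = 0.953643 - 0.166239
                 = 0.787404

So there's approximately a 78.7% chance that X falls in this range.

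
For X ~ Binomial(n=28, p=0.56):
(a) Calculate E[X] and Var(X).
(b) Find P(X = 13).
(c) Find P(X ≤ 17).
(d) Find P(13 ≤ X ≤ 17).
(a) E[X] = 15.6800, Var(X) = 6.8992
(b) P(X = 13) = 0.089453
(c) P(X ≤ 17) = 0.754159
(d) P(13 ≤ X ≤ 17) = 0.640788

We have X ~ Binomial(n=28, p=0.56).

(a) Moments:
E[X] = 15.6800
Var(X) = 6.8992
σ = √Var(X) = 2.6266

(b) Point probability using PMF:
P(X = 13) = 0.089453

(c) Cumulative probability using CDF:
P(X ≤ 17) = F(17) = 0.754159

(d) Range probability:
P(13 ≤ X ≤ 17) = P(X ≤ 17) - P(X ≤ 12)
                   = F(17) - F(12)
                   = 0.754159 - 0.113371
                   = 0.640788

This means approximately 64.1% of outcomes fall in the interval [13, 17].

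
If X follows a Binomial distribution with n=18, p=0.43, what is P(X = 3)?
0.014132

We have X ~ Binomial(n=18, p=0.43).

For a Binomial distribution, the PMF gives us the probability of each outcome.

Using the PMF formula:
P(X = 3) = 0.014132

Rounded to 4 decimal places: 0.0141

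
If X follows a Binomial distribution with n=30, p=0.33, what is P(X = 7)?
0.086707

We have X ~ Binomial(n=30, p=0.33).

For a Binomial distribution, the PMF gives us the probability of each outcome.

Using the PMF formula:
P(X = 7) = 0.086707

Rounded to 4 decimal places: 0.0867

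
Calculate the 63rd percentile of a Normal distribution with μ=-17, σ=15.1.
-11.9890

We have X ~ Normal(μ=-17, σ=15.1).

We want to find x such that P(X ≤ x) = 0.63.

This is the 63rd percentile, which means 63% of values fall below this point.

Using the inverse CDF (quantile function):
x = F⁻¹(0.63) = -11.9890

Verification: P(X ≤ -11.9890) = 0.63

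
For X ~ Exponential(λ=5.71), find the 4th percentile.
0.0071

We have X ~ Exponential(λ=5.71).

We want to find x such that P(X ≤ x) = 0.04.

This is the 4th percentile, which means 4% of values fall below this point.

Using the inverse CDF (quantile function):
x = F⁻¹(0.04) = 0.0071

Verification: P(X ≤ 0.0071) = 0.04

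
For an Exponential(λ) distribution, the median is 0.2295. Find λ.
λ = 3.0202

For X ~ Exponential(λ), the CDF is F(x) = 1 - e^(-λx).
The median m satisfies F(m) = 0.5:
1 - e^(-λm) = 0.5
e^(-λm) = 0.5
λm = ln(2)
m = ln(2) / λ

Given m = 0.2295:
λ = ln(2) / 0.2295 = 0.693147 / 0.2295 = 3.0202

Verification: ln(2) / 3.0202 = 0.2295 ✓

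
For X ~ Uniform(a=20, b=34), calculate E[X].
27.0000

We have X ~ Uniform(a=20, b=34).

For a Uniform distribution with a=20, b=34:
E[X] = 27.0000

This is the expected (average) value of X.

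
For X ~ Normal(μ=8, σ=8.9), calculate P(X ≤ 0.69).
0.205724

We have X ~ Normal(μ=8, σ=8.9).

The CDF gives us P(X ≤ k).

Using the CDF:
P(X ≤ 0.69) = 0.205724

This means there's approximately a 20.6% chance that X is at most 0.69.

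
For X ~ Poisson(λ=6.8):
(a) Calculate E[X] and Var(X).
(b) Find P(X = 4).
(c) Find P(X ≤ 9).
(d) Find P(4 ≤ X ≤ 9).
(a) E[X] = 6.8000, Var(X) = 6.8000
(b) P(X = 4) = 0.099225
(c) P(X ≤ 9) = 0.850184
(d) P(4 ≤ X ≤ 9) = 0.757379

We have X ~ Poisson(λ=6.8).

(a) Moments:
E[X] = 6.8000
Var(X) = 6.8000
σ = √Var(X) = 2.6077

(b) Point probability using PMF:
P(X = 4) = 0.099225

(c) Cumulative probability using CDF:
P(X ≤ 9) = F(9) = 0.850184

(d) Range probability:
P(4 ≤ X ≤ 9) = P(X ≤ 9) - P(X ≤ 3)
                   = F(9) - F(3)
                   = 0.850184 - 0.092806
                   = 0.757379

This means approximately 75.7% of outcomes fall in the interval [4, 9].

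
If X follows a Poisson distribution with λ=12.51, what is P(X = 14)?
0.097313

We have X ~ Poisson(λ=12.51).

For a Poisson distribution, the PMF gives us the probability of each outcome.

Using the PMF formula:
P(X = 14) = 0.097313

Rounded to 4 decimal places: 0.0973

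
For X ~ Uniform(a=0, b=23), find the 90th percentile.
20.7000

We have X ~ Uniform(a=0, b=23).

We want to find x such that P(X ≤ x) = 0.9.

This is the 90th percentile, which means 90% of values fall below this point.

Using the inverse CDF (quantile function):
x = F⁻¹(0.9) = 20.7000

Verification: P(X ≤ 20.7000) = 0.9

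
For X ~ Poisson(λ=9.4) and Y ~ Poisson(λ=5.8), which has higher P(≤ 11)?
Y has higher probability (P(Y ≤ 11) = 0.9841 > P(X ≤ 11) = 0.7626)

Compute P(≤ 11) for each distribution:

X ~ Poisson(λ=9.4):
P(X ≤ 11) = 0.7626

Y ~ Poisson(λ=5.8):
P(Y ≤ 11) = 0.9841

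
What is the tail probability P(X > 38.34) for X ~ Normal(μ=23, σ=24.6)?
0.266453

We have X ~ Normal(μ=23, σ=24.6).

P(X > 38.34) = 1 - P(X ≤ 38.34)
                = 1 - F(38.34)
                = 1 - 0.733547
                = 0.266453

So there's approximately a 26.6% chance that X exceeds 38.34.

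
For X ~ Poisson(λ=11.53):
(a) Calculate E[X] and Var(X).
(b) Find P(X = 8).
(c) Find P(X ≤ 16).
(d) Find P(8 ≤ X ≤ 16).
(a) E[X] = 11.5300, Var(X) = 11.5300
(b) P(X = 8) = 0.076155
(c) P(X ≤ 16) = 0.922234
(d) P(8 ≤ X ≤ 16) = 0.810094

We have X ~ Poisson(λ=11.53).

(a) Moments:
E[X] = 11.5300
Var(X) = 11.5300
σ = √Var(X) = 3.3956

(b) Point probability using PMF:
P(X = 8) = 0.076155

(c) Cumulative probability using CDF:
P(X ≤ 16) = F(16) = 0.922234

(d) Range probability:
P(8 ≤ X ≤ 16) = P(X ≤ 16) - P(X ≤ 7)
                   = F(16) - F(7)
                   = 0.922234 - 0.112140
                   = 0.810094

This means approximately 81.0% of outcomes fall in the interval [8, 16].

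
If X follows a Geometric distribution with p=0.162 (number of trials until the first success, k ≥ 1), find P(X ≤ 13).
0.899499

We have X ~ Geometric(p=0.162) (number of trials until the first success, k ≥ 1).

The CDF gives us P(X ≤ k).

Using the CDF:
P(X ≤ 13) = 0.899499

This means there's approximately a 89.9% chance that X is at most 13.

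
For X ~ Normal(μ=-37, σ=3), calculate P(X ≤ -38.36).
0.325154

We have X ~ Normal(μ=-37, σ=3).

The CDF gives us P(X ≤ k).

Using the CDF:
P(X ≤ -38.36) = 0.325154

This means there's approximately a 32.5% chance that X is at most -38.36.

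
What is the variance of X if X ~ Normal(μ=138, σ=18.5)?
342.2500

We have X ~ Normal(μ=138, σ=18.5).

For a Normal distribution with μ=138, σ=18.5:
Var(X) = 342.2500

The variance measures the spread of the distribution around the mean.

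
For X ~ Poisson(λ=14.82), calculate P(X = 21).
0.027748

We have X ~ Poisson(λ=14.82).

For a Poisson distribution, the PMF gives us the probability of each outcome.

Using the PMF formula:
P(X = 21) = 0.027748

Rounded to 4 decimal places: 0.0277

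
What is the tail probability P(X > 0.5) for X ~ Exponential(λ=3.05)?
0.217621

We have X ~ Exponential(λ=3.05).

P(X > 0.5) = 1 - P(X ≤ 0.5)
                = 1 - F(0.5)
                = 1 - 0.782379
                = 0.217621

So there's approximately a 21.8% chance that X exceeds 0.5.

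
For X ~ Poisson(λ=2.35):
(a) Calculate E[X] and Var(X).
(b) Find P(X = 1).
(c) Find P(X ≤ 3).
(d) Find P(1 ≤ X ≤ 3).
(a) E[X] = 2.3500, Var(X) = 2.3500
(b) P(X = 1) = 0.224118
(c) P(X ≤ 3) = 0.789106
(d) P(1 ≤ X ≤ 3) = 0.693737

We have X ~ Poisson(λ=2.35).

(a) Moments:
E[X] = 2.3500
Var(X) = 2.3500
σ = √Var(X) = 1.5330

(b) Point probability using PMF:
P(X = 1) = 0.224118

(c) Cumulative probability using CDF:
P(X ≤ 3) = F(3) = 0.789106

(d) Range probability:
P(1 ≤ X ≤ 3) = P(X ≤ 3) - P(X ≤ 0)
                   = F(3) - F(0)
                   = 0.789106 - 0.095369
                   = 0.693737

This means approximately 69.4% of outcomes fall in the interval [1, 3].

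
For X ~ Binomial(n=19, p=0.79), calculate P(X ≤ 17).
0.931338

We have X ~ Binomial(n=19, p=0.79).

The CDF gives us P(X ≤ k).

Using the CDF:
P(X ≤ 17) = 0.931338

This means there's approximately a 93.1% chance that X is at most 17.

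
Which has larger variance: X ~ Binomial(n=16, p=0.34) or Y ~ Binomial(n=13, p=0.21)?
X has larger variance (3.5904 > 2.1567)

Compute the variance for each distribution:

X ~ Binomial(n=16, p=0.34):
Var(X) = 3.5904

Y ~ Binomial(n=13, p=0.21):
Var(Y) = 2.1567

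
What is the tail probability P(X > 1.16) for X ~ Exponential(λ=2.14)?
0.083542

We have X ~ Exponential(λ=2.14).

P(X > 1.16) = 1 - P(X ≤ 1.16)
                = 1 - F(1.16)
                = 1 - 0.916458
                = 0.083542

So there's approximately a 8.4% chance that X exceeds 1.16.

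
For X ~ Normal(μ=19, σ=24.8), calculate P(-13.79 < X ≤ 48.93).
0.793201

We have X ~ Normal(μ=19, σ=24.8).

To find P(-13.79 < X ≤ 48.93), we use:
P(-13.79 < X ≤ 48.93) = P(X ≤ 48.93) - P(X ≤ -13.79)
                 = F(48.93) - F(-13.79)
                 = 0.886256 - 0.093055
                 = 0.793201

So there's approximately a 79.3% chance that X falls in this range.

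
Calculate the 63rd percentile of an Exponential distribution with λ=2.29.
0.4342

We have X ~ Exponential(λ=2.29).

We want to find x such that P(X ≤ x) = 0.63.

This is the 63rd percentile, which means 63% of values fall below this point.

Using the inverse CDF (quantile function):
x = F⁻¹(0.63) = 0.4342

Verification: P(X ≤ 0.4342) = 0.63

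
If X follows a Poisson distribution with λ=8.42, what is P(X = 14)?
0.022762

We have X ~ Poisson(λ=8.42).

For a Poisson distribution, the PMF gives us the probability of each outcome.

Using the PMF formula:
P(X = 14) = 0.022762

Rounded to 4 decimal places: 0.0228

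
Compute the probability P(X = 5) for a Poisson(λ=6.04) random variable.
0.159538

We have X ~ Poisson(λ=6.04).

For a Poisson distribution, the PMF gives us the probability of each outcome.

Using the PMF formula:
P(X = 5) = 0.159538

Rounded to 4 decimal places: 0.1595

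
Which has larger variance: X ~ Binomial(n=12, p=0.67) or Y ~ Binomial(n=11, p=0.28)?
X has larger variance (2.6532 > 2.2176)

Compute the variance for each distribution:

X ~ Binomial(n=12, p=0.67):
Var(X) = 2.6532

Y ~ Binomial(n=11, p=0.28):
Var(Y) = 2.2176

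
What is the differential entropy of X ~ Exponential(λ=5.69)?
-0.7387 nats

We have X ~ Exponential(λ=5.69).

The differential entropy measures the uncertainty or information content of the distribution.

For an Exponential distribution with λ=5.69:
h(X) = -0.7387 nats

(In bits, this would be -1.0657 bits.)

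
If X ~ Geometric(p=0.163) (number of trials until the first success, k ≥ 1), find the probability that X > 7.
0.287792

We have X ~ Geometric(p=0.163) (number of trials until the first success, k ≥ 1).

P(X > 7) = 1 - P(X ≤ 7)
                = 1 - F(7)
                = 1 - 0.712208
                = 0.287792

So there's approximately a 28.8% chance that X exceeds 7.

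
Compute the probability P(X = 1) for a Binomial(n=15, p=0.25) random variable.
0.066817

We have X ~ Binomial(n=15, p=0.25).

For a Binomial distribution, the PMF gives us the probability of each outcome.

Using the PMF formula:
P(X = 1) = 0.066817

Rounded to 4 decimal places: 0.0668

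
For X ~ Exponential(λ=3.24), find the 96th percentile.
0.9935

We have X ~ Exponential(λ=3.24).

We want to find x such that P(X ≤ x) = 0.96.

This is the 96th percentile, which means 96% of values fall below this point.

Using the inverse CDF (quantile function):
x = F⁻¹(0.96) = 0.9935

Verification: P(X ≤ 0.9935) = 0.96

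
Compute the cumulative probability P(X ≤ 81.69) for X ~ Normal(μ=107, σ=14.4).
0.039404

We have X ~ Normal(μ=107, σ=14.4).

The CDF gives us P(X ≤ k).

Using the CDF:
P(X ≤ 81.69) = 0.039404

This means there's approximately a 3.9% chance that X is at most 81.69.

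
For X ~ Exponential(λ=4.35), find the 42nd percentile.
0.1252

We have X ~ Exponential(λ=4.35).

We want to find x such that P(X ≤ x) = 0.42.

This is the 42nd percentile, which means 42% of values fall below this point.

Using the inverse CDF (quantile function):
x = F⁻¹(0.42) = 0.1252

Verification: P(X ≤ 0.1252) = 0.42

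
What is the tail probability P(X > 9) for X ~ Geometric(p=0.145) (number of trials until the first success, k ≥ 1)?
0.244172

We have X ~ Geometric(p=0.145) (number of trials until the first success, k ≥ 1).

P(X > 9) = 1 - P(X ≤ 9)
                = 1 - F(9)
                = 1 - 0.755828
                = 0.244172

So there's approximately a 24.4% chance that X exceeds 9.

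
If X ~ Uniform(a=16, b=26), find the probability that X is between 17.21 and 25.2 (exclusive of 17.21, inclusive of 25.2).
0.799000

We have X ~ Uniform(a=16, b=26).

To find P(17.21 < X ≤ 25.2), we use:
P(17.21 < X ≤ 25.2) = P(X ≤ 25.2) - P(X ≤ 17.21)
                 = F(25.2) - F(17.21)
                 = 0.920000 - 0.121000
                 = 0.799000

So there's approximately a 79.9% chance that X falls in this range.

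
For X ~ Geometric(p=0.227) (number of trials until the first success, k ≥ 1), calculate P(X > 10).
0.076172

We have X ~ Geometric(p=0.227) (number of trials until the first success, k ≥ 1).

P(X > 10) = 1 - P(X ≤ 10)
                = 1 - F(10)
                = 1 - 0.923828
                = 0.076172

So there's approximately a 7.6% chance that X exceeds 10.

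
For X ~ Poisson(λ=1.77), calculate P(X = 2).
0.266818

We have X ~ Poisson(λ=1.77).

For a Poisson distribution, the PMF gives us the probability of each outcome.

Using the PMF formula:
P(X = 2) = 0.266818

Rounded to 4 decimal places: 0.2668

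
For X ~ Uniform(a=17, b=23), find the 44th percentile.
19.6400

We have X ~ Uniform(a=17, b=23).

We want to find x such that P(X ≤ x) = 0.44.

This is the 44th percentile, which means 44% of values fall below this point.

Using the inverse CDF (quantile function):
x = F⁻¹(0.44) = 19.6400

Verification: P(X ≤ 19.6400) = 0.44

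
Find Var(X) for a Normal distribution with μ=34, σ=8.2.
67.2400

We have X ~ Normal(μ=34, σ=8.2).

For a Normal distribution with μ=34, σ=8.2:
Var(X) = 67.2400

The variance measures the spread of the distribution around the mean.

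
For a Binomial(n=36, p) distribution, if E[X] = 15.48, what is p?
p = 0.43

For a Binomial(n, p) distribution:
E[X] = n × p

Given n = 36 and E[X] = 15.48:
15.48 = 36 × p
p = 15.48 / 36 = 0.43

Verification: Binomial(36, 0.43) has E[X] = 15.48 ✓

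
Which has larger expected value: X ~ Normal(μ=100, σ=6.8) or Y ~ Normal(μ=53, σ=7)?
X has larger mean (100.0000 > 53.0000)

Compute the expected value for each distribution:

X ~ Normal(μ=100, σ=6.8):
E[X] = 100.0000

Y ~ Normal(μ=53, σ=7):
E[Y] = 53.0000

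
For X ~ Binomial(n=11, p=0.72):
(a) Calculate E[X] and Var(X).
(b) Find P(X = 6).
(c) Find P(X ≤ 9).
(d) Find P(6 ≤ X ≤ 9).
(a) E[X] = 7.9200, Var(X) = 2.2176
(b) P(X = 6) = 0.110771
(c) P(X ≤ 9) = 0.857732
(d) P(6 ≤ X ≤ 9) = 0.800035

We have X ~ Binomial(n=11, p=0.72).

(a) Moments:
E[X] = 7.9200
Var(X) = 2.2176
σ = √Var(X) = 1.4892

(b) Point probability using PMF:
P(X = 6) = 0.110771

(c) Cumulative probability using CDF:
P(X ≤ 9) = F(9) = 0.857732

(d) Range probability:
P(6 ≤ X ≤ 9) = P(X ≤ 9) - P(X ≤ 5)
                   = F(9) - F(5)
                   = 0.857732 - 0.057696
                   = 0.800035

This means approximately 80.0% of outcomes fall in the interval [6, 9].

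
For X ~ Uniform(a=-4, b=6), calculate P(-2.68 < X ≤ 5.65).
0.833000

We have X ~ Uniform(a=-4, b=6).

To find P(-2.68 < X ≤ 5.65), we use:
P(-2.68 < X ≤ 5.65) = P(X ≤ 5.65) - P(X ≤ -2.68)
                 = F(5.65) - F(-2.68)
                 = 0.965000 - 0.132000
                 = 0.833000

So there's approximately a 83.3% chance that X falls in this range.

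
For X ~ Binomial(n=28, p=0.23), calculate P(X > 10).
0.039615

We have X ~ Binomial(n=28, p=0.23).

P(X > 10) = 1 - P(X ≤ 10)
                = 1 - F(10)
                = 1 - 0.960385
                = 0.039615

So there's approximately a 4.0% chance that X exceeds 10.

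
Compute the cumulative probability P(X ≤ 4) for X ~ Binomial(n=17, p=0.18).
0.822452

We have X ~ Binomial(n=17, p=0.18).

The CDF gives us P(X ≤ k).

Using the CDF:
P(X ≤ 4) = 0.822452

This means there's approximately a 82.2% chance that X is at most 4.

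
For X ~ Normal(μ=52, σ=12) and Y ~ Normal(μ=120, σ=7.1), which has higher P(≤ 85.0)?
X has higher probability (P(X ≤ 85.0) = 0.9970 > P(Y ≤ 85.0) = 0.0000)

Compute P(≤ 85.0) for each distribution:

X ~ Normal(μ=52, σ=12):
P(X ≤ 85.0) = 0.9970

Y ~ Normal(μ=120, σ=7.1):
P(Y ≤ 85.0) = 0.0000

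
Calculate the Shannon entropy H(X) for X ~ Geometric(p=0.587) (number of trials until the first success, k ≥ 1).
1.1549 nats

We have X ~ Geometric(p=0.587) (number of trials until the first success, k ≥ 1).

The Shannon entropy measures the uncertainty or information content of the distribution.

For a Geometric distribution with p=0.587 (number of trials until the first success, k ≥ 1):
H(X) = 1.1549 nats

(In bits, this would be 1.6662 bits.)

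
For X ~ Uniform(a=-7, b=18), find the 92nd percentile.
16.0000

We have X ~ Uniform(a=-7, b=18).

We want to find x such that P(X ≤ x) = 0.92.

This is the 92nd percentile, which means 92% of values fall below this point.

Using the inverse CDF (quantile function):
x = F⁻¹(0.92) = 16.0000

Verification: P(X ≤ 16.0000) = 0.92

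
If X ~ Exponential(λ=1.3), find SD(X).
0.7692

We have X ~ Exponential(λ=1.3).

For an Exponential distribution with λ=1.3:
σ = √Var(X) = 0.7692

The standard deviation is the square root of the variance.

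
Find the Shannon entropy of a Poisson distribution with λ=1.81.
1.6478 nats

We have X ~ Poisson(λ=1.81).

The Shannon entropy measures the uncertainty or information content of the distribution.

For a Poisson distribution with λ=1.81:
H(X) = 1.6478 nats

(In bits, this would be 2.3773 bits.)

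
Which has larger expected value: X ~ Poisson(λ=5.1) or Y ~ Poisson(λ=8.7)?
Y has larger mean (8.7000 > 5.1000)

Compute the expected value for each distribution:

X ~ Poisson(λ=5.1):
E[X] = 5.1000

Y ~ Poisson(λ=8.7):
E[Y] = 8.7000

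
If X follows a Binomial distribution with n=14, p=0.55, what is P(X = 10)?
0.103971

We have X ~ Binomial(n=14, p=0.55).

For a Binomial distribution, the PMF gives us the probability of each outcome.

Using the PMF formula:
P(X = 10) = 0.103971

Rounded to 4 decimal places: 0.1040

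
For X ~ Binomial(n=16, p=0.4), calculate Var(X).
3.8400

We have X ~ Binomial(n=16, p=0.4).

For a Binomial distribution with n=16, p=0.4:
Var(X) = 3.8400

The variance measures the spread of the distribution around the mean.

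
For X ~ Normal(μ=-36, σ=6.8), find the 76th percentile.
-31.1971

We have X ~ Normal(μ=-36, σ=6.8).

We want to find x such that P(X ≤ x) = 0.76.

This is the 76th percentile, which means 76% of values fall below this point.

Using the inverse CDF (quantile function):
x = F⁻¹(0.76) = -31.1971

Verification: P(X ≤ -31.1971) = 0.76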